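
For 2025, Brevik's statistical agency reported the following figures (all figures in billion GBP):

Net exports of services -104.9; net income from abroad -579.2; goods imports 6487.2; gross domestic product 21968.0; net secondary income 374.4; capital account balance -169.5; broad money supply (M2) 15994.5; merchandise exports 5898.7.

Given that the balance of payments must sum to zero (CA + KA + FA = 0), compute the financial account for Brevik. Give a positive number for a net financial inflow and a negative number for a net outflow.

1067.7

Goods balance = 5898.7 - 6487.2 = -588.5
Services balance = -104.9
Trade balance (goods + services) = -588.5 + (-104.9) = -693.4
Net primary income = -579.2
Net secondary income = 374.4
Current account = -693.4 + (-579.2) + 374.4 = -898.2
Financial account = -(-898.2 + (-169.5)) = 1067.7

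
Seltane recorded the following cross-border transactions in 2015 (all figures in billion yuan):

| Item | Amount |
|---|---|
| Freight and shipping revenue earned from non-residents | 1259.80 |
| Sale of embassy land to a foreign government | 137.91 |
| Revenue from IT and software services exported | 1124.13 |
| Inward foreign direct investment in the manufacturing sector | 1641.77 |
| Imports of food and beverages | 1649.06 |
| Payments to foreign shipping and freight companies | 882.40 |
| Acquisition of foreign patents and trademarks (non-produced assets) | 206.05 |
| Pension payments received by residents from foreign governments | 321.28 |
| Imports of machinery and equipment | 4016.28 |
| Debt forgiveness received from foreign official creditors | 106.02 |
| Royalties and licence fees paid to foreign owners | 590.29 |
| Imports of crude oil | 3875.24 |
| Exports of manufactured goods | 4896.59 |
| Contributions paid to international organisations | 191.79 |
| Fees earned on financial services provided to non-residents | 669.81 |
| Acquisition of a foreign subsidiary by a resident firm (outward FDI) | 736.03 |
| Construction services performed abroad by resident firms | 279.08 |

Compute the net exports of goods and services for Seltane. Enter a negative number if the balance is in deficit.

-2783.86

Goods: 4896.59 - 1649.06 - 3875.24 - 4016.28 = -4643.99
Services: 279.08 + 1124.13 - 882.40 + 669.81 + 1259.80 - 590.29 = 1860.13
Trade balance = -4643.99 + 1860.13 = -2783.86
(Excluded from the trade balance — capital account: sale of embassy land to a foreign government 137.91, acquisition of foreign patents and trademarks (non-produced assets) 206.05, debt forgiveness received from foreign official creditors 106.02; financial account: inward foreign direct investment in the manufacturing sector 1641.77, acquisition of a foreign subsidiary by a resident firm (outward FDI) 736.03; secondary income: pension payments received by residents from foreign governments 321.28, contributions paid to international organisations 191.79.)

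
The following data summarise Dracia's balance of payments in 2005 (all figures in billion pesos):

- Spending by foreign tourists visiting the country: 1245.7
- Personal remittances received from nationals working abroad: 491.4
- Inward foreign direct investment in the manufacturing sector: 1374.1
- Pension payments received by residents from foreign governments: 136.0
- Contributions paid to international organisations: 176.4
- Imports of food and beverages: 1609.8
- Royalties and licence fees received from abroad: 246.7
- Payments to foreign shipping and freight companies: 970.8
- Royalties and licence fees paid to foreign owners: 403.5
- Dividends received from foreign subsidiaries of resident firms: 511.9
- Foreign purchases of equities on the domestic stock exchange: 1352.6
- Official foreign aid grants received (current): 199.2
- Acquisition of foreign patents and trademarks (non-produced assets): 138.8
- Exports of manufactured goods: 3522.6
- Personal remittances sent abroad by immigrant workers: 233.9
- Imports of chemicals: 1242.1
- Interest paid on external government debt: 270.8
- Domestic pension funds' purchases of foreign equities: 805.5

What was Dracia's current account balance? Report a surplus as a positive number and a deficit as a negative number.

1446.2

Goods: -1242.1 - 1609.8 + 3522.6 = 670.7
Services: -403.5 + 246.7 - 970.8 + 1245.7 = 118.1
Primary income: -270.8 + 511.9 = 241.1
Secondary income: 199.2 - 233.9 + 136.0 - 176.4 + 491.4 = 416.3
Current account = 670.7 + 118.1 + 241.1 + 416.3 = 1446.2
(Excluded from the current account — financial account: inward foreign direct investment in the manufacturing sector 1374.1, foreign purchases of equities on the domestic stock exchange 1352.6, domestic pension funds' purchases of foreign equities 805.5; capital account: acquisition of foreign patents and trademarks (non-produced assets) 138.8.)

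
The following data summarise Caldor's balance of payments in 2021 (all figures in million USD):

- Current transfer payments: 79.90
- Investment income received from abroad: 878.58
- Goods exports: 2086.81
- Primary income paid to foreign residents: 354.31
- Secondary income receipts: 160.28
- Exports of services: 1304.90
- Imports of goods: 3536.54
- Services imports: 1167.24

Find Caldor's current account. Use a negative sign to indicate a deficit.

Goods balance = 2086.81 - 3536.54 = -1449.73
Services balance = 1304.90 - 1167.24 = 137.66
Trade balance (goods + services) = -1449.73 + 137.66 = -1312.07
Net primary income = 878.58 - 354.31 = 524.27
Net secondary income = 160.28 - 79.90 = 80.38
Current account = -1312.07 + 524.27 + 80.38 = -707.42

-707.42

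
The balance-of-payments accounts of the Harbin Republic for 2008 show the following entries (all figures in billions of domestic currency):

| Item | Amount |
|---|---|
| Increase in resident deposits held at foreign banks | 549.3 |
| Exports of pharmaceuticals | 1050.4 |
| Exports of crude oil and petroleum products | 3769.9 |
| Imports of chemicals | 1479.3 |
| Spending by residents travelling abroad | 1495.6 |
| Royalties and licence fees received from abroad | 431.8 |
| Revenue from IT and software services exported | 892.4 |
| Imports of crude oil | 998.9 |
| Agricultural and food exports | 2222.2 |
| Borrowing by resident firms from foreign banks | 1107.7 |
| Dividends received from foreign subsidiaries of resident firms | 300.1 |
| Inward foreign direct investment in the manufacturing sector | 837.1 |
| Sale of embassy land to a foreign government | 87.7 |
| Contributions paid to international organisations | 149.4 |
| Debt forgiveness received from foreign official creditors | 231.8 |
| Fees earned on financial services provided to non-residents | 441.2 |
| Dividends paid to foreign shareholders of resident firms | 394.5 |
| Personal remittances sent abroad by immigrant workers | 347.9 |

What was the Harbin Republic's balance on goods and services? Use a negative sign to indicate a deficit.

Goods: 2222.2 + 3769.9 - 998.9 + 1050.4 - 1479.3 = 4564.3
Services: 441.2 - 1495.6 + 892.4 + 431.8 = 269.8
Trade balance = 4564.3 + 269.8 = 4834.1
(Excluded from the trade balance — financial account: increase in resident deposits held at foreign banks 549.3, borrowing by resident firms from foreign banks 1107.7, inward foreign direct investment in the manufacturing sector 837.1; primary income: dividends received from foreign subsidiaries of resident firms 300.1, dividends paid to foreign shareholders of resident firms 394.5; capital account: sale of embassy land to a foreign government 87.7, debt forgiveness received from foreign official creditors 231.8; secondary income: contributions paid to international organisations 149.4, personal remittances sent abroad by immigrant workers 347.9.)

4834.1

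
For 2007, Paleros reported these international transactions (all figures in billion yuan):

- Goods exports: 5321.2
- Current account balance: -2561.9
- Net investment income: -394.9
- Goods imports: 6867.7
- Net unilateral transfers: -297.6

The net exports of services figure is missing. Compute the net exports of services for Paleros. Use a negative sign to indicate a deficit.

Current account = goods balance + services balance + net primary income + net secondary income
Sum of the known components = -2239.0
Net exports of services = CA - (known components) = -2561.9 - (-2239.0) = -322.9

-322.9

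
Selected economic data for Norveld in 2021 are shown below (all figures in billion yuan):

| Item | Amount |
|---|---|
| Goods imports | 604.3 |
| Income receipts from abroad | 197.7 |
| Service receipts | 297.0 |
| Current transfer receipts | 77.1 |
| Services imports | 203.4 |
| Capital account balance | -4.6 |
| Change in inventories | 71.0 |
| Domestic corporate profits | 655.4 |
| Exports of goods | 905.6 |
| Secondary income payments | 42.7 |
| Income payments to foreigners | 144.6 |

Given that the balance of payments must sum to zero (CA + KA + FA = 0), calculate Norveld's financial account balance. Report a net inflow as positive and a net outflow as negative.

Goods balance = 905.6 - 604.3 = 301.3
Services balance = 297.0 - 203.4 = 93.6
Trade balance (goods + services) = 301.3 + 93.6 = 394.9
Net primary income = 197.7 - 144.6 = 53.1
Net secondary income = 77.1 - 42.7 = 34.4
Current account = 394.9 + 53.1 + 34.4 = 482.4
Financial account = -(482.4 + (-4.6)) = -477.8

-477.8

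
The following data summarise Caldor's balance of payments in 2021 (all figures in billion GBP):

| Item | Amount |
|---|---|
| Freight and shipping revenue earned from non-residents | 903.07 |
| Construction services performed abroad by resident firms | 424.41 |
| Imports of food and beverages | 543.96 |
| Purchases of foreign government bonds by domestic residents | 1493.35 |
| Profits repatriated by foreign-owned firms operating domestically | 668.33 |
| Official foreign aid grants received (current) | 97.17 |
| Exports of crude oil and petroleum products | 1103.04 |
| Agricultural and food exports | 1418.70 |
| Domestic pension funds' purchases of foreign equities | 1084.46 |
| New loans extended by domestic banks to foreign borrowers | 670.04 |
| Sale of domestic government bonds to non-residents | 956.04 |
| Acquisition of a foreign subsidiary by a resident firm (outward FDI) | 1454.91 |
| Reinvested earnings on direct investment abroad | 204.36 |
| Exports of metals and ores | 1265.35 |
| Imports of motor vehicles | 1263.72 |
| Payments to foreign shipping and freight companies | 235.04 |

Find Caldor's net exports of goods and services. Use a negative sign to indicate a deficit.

3071.85

Goods: -1263.72 + 1103.04 + 1265.35 - 543.96 + 1418.70 = 1979.41
Services: 903.07 - 235.04 + 424.41 = 1092.44
Trade balance = 1979.41 + 1092.44 = 3071.85
(Excluded from the trade balance — financial account: purchases of foreign government bonds by domestic residents 1493.35, domestic pension funds' purchases of foreign equities 1084.46, new loans extended by domestic banks to foreign borrowers 670.04, sale of domestic government bonds to non-residents 956.04, acquisition of a foreign subsidiary by a resident firm (outward FDI) 1454.91; primary income: profits repatriated by foreign-owned firms operating domestically 668.33, reinvested earnings on direct investment abroad 204.36; secondary income: official foreign aid grants received (current) 97.17.)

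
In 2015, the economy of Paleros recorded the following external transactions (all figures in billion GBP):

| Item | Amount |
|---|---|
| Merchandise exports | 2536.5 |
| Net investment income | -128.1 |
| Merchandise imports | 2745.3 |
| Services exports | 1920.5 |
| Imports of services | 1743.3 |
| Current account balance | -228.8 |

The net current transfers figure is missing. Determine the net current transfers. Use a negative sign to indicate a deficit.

Current account = goods balance + services balance + net primary income + net secondary income
Sum of the known components = -159.7
Net current transfers = CA - (known components) = -228.8 - (-159.7) = -69.1

-69.1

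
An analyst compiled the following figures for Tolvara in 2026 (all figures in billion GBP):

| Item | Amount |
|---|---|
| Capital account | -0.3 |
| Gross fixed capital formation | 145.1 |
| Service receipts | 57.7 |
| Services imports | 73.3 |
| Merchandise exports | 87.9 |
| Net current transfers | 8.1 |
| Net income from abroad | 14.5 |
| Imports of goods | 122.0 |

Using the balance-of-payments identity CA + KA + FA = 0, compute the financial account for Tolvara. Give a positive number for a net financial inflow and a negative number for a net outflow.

Goods balance = 87.9 - 122.0 = -34.1
Services balance = 57.7 - 73.3 = -15.6
Trade balance (goods + services) = -34.1 + (-15.6) = -49.7
Net primary income = 14.5
Net secondary income = 8.1
Current account = -49.7 + 14.5 + 8.1 = -27.1
Financial account = -(-27.1 + (-0.3)) = 27.4

27.4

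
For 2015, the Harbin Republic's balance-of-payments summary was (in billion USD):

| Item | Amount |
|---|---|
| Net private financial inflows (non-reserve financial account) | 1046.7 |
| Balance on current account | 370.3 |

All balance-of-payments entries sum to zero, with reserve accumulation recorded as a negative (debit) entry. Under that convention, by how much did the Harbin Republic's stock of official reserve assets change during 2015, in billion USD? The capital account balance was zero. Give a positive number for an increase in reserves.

Official reserve transactions balance = -(370.3 + 1046.7) = -1417.0
An accumulation of reserves is recorded as a debit (negative entry), so the change in the stock of reserves is the negative of that balance.
Change in official reserves = -(-1417.0) = 1417.0

1417.0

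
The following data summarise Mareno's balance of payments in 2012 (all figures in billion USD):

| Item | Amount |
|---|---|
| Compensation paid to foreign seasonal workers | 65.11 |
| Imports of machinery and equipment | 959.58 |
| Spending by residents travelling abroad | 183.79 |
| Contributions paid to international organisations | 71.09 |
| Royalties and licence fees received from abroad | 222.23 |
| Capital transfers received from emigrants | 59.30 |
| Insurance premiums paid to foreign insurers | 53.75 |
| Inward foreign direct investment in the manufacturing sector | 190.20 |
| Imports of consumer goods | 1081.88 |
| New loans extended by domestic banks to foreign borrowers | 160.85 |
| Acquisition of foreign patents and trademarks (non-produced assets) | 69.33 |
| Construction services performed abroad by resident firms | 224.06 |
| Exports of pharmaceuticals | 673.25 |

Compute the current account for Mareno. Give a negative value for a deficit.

Goods: -959.58 + 673.25 - 1081.88 = -1368.21
Services: -53.75 - 183.79 + 222.23 + 224.06 = 208.75
Primary income: -65.11
Secondary income: -71.09
Current account = (-1368.21) + 208.75 + (-65.11) + (-71.09) = -1295.66
(Excluded from the current account — capital account: capital transfers received from emigrants 59.30, acquisition of foreign patents and trademarks (non-produced assets) 69.33; financial account: inward foreign direct investment in the manufacturing sector 190.20, new loans extended by domestic banks to foreign borrowers 160.85.)

-1295.66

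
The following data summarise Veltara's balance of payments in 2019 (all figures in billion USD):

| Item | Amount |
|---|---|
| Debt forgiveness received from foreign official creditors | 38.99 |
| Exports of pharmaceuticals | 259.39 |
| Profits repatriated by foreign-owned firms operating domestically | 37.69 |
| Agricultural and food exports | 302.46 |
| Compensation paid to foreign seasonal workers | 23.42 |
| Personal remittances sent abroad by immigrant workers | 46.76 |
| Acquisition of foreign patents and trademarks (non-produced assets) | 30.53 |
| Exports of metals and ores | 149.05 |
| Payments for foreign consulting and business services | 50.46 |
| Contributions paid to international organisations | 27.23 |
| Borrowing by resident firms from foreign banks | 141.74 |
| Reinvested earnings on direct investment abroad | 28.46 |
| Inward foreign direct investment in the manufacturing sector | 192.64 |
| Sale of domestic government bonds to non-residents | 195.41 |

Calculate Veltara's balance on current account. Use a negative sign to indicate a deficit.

553.80

Goods: 259.39 + 302.46 + 149.05 = 710.90
Services: -50.46
Primary income: -23.42 + 28.46 - 37.69 = -32.65
Secondary income: -27.23 - 46.76 = -73.99
Current account = 710.90 + (-50.46) + (-32.65) + (-73.99) = 553.80
(Excluded from the current account — capital account: debt forgiveness received from foreign official creditors 38.99, acquisition of foreign patents and trademarks (non-produced assets) 30.53; financial account: borrowing by resident firms from foreign banks 141.74, inward foreign direct investment in the manufacturing sector 192.64, sale of domestic government bonds to non-residents 195.41.)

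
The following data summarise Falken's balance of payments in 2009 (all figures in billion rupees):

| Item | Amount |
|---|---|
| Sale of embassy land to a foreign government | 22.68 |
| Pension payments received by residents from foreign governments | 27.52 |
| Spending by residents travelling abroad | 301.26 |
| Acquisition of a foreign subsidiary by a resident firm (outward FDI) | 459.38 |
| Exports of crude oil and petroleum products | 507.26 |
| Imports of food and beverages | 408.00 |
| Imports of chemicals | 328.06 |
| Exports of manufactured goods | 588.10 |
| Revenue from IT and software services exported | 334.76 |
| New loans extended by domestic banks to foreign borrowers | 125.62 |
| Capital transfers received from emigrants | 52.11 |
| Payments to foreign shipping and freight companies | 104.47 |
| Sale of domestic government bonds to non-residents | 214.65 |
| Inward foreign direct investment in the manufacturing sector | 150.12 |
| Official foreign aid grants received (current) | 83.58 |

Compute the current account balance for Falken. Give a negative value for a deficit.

399.43

Goods: -328.06 + 588.10 - 408.00 + 507.26 = 359.30
Services: -104.47 + 334.76 - 301.26 = -70.97
Secondary income: 27.52 + 83.58 = 111.10
Current account = 359.30 + (-70.97) + 111.10 = 399.43
(Excluded from the current account — capital account: sale of embassy land to a foreign government 22.68, capital transfers received from emigrants 52.11; financial account: acquisition of a foreign subsidiary by a resident firm (outward FDI) 459.38, new loans extended by domestic banks to foreign borrowers 125.62, sale of domestic government bonds to non-residents 214.65, inward foreign direct investment in the manufacturing sector 150.12.)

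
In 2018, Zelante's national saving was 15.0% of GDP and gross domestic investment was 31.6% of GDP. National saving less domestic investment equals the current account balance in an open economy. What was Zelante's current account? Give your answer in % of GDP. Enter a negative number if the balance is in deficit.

-16.6

CA = S - I = 15.0 - 31.6 = -16.6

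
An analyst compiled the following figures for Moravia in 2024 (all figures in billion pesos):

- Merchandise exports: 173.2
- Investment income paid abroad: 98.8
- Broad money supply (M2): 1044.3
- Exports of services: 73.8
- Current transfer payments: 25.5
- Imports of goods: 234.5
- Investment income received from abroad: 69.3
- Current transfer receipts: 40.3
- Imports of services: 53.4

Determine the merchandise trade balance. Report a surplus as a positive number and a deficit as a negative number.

-61.3

Goods balance = 173.2 - 234.5 = -61.3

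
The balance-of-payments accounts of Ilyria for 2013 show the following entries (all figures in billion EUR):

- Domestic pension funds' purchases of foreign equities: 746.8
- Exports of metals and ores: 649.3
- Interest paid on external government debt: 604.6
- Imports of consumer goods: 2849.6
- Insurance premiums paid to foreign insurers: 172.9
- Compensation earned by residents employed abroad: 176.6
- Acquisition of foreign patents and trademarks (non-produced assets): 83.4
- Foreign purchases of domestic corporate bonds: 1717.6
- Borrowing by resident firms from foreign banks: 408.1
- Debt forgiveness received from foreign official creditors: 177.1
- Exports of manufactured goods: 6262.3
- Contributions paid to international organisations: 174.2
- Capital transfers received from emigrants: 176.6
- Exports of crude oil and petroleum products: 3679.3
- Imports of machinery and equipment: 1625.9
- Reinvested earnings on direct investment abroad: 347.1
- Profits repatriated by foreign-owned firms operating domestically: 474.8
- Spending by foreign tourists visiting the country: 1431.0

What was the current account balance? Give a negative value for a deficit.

6643.6

Goods: -1625.9 - 2849.6 + 649.3 + 6262.3 + 3679.3 = 6115.4
Services: -172.9 + 1431.0 = 1258.1
Primary income: 176.6 - 604.6 + 347.1 - 474.8 = -555.7
Secondary income: -174.2
Current account = 6115.4 + 1258.1 + (-555.7) + (-174.2) = 6643.6
(Excluded from the current account — financial account: domestic pension funds' purchases of foreign equities 746.8, foreign purchases of domestic corporate bonds 1717.6, borrowing by resident firms from foreign banks 408.1; capital account: acquisition of foreign patents and trademarks (non-produced assets) 83.4, debt forgiveness received from foreign official creditors 177.1, capital transfers received from emigrants 176.6.)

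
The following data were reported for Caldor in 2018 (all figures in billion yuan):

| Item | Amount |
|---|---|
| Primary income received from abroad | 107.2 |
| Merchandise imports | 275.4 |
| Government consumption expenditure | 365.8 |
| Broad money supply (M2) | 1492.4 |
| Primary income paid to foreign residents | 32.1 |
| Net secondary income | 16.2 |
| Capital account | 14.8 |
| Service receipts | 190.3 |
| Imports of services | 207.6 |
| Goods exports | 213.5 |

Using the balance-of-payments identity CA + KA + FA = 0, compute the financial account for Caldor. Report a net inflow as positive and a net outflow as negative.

Goods balance = 213.5 - 275.4 = -61.9
Services balance = 190.3 - 207.6 = -17.3
Trade balance (goods + services) = -61.9 + (-17.3) = -79.2
Net primary income = 107.2 - 32.1 = 75.1
Net secondary income = 16.2
Current account = -79.2 + 75.1 + 16.2 = 12.1
Financial account = -(12.1 + 14.8) = -26.9

-26.9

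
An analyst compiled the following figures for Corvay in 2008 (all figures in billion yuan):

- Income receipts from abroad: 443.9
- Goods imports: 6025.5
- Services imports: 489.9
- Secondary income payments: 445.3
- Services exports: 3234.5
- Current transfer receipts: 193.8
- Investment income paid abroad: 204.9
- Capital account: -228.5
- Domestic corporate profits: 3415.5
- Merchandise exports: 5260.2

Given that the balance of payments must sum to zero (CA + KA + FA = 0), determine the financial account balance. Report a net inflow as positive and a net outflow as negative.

Goods balance = 5260.2 - 6025.5 = -765.3
Services balance = 3234.5 - 489.9 = 2744.6
Trade balance (goods + services) = -765.3 + 2744.6 = 1979.3
Net primary income = 443.9 - 204.9 = 239.0
Net secondary income = 193.8 - 445.3 = -251.5
Current account = 1979.3 + 239.0 + (-251.5) = 1966.8
Financial account = -(1966.8 + (-228.5)) = -1738.3

-1738.3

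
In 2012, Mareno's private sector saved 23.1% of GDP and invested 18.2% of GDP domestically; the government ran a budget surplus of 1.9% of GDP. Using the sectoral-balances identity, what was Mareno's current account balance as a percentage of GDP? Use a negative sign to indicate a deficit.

6.8

By the sectoral-balances identity, CA = (S_private - I) + (T - G).
Private balance = 23.1 - 18.2 = 4.9
Government balance (T - G) = 1.9
CA = 4.9 + 1.9 = 6.8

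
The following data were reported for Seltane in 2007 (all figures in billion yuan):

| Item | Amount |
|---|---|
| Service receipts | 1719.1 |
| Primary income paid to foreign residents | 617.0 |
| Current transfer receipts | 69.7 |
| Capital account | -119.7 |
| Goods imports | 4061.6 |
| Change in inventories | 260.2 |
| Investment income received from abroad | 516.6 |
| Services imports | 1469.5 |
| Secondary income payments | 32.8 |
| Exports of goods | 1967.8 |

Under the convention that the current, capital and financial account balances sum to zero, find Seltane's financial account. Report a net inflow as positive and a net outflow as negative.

2027.4

Goods balance = 1967.8 - 4061.6 = -2093.8
Services balance = 1719.1 - 1469.5 = 249.6
Trade balance (goods + services) = -2093.8 + 249.6 = -1844.2
Net primary income = 516.6 - 617.0 = -100.4
Net secondary income = 69.7 - 32.8 = 36.9
Current account = -1844.2 + (-100.4) + 36.9 = -1907.7
Financial account = -(-1907.7 + (-119.7)) = 2027.4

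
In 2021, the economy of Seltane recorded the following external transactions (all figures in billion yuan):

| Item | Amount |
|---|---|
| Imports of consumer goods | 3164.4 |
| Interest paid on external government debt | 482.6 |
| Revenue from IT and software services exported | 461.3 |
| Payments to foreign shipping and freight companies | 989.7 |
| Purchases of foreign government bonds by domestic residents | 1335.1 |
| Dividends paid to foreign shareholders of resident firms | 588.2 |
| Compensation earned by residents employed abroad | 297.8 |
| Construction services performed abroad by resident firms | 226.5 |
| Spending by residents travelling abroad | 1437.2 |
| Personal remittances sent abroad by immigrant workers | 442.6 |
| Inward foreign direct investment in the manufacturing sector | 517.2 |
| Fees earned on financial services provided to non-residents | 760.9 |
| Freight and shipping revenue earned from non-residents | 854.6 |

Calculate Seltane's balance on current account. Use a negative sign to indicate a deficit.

-4503.6

Goods: -3164.4
Services: 854.6 + 226.5 + 760.9 + 461.3 - 989.7 - 1437.2 = -123.6
Primary income: -588.2 - 482.6 + 297.8 = -773.0
Secondary income: -442.6
Current account = (-3164.4) + (-123.6) + (-773.0) + (-442.6) = -4503.6
(Excluded from the current account — financial account: purchases of foreign government bonds by domestic residents 1335.1, inward foreign direct investment in the manufacturing sector 517.2.)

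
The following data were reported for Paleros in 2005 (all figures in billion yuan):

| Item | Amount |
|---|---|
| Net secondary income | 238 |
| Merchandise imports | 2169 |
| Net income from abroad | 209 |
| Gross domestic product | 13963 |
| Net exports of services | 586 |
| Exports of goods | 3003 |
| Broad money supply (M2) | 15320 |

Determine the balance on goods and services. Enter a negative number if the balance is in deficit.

Goods balance = 3003 - 2169 = 834
Services balance = 586
Trade balance (goods + services) = 834 + 586 = 1420

1420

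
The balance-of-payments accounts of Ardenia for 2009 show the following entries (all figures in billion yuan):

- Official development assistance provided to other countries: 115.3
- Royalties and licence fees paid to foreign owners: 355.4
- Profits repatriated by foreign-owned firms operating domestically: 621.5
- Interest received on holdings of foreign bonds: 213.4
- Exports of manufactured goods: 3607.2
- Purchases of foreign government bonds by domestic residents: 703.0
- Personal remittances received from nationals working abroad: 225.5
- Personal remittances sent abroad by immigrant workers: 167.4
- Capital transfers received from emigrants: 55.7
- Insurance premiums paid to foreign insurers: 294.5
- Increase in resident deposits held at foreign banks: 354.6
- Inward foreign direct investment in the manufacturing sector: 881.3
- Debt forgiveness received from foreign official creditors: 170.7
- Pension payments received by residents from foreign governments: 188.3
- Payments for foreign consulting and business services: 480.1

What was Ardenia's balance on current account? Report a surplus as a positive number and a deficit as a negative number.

2200.2

Goods: 3607.2
Services: -480.1 - 355.4 - 294.5 = -1130.0
Primary income: -621.5 + 213.4 = -408.1
Secondary income: 225.5 - 115.3 - 167.4 + 188.3 = 131.1
Current account = 3607.2 + (-1130.0) + (-408.1) + 131.1 = 2200.2
(Excluded from the current account — financial account: purchases of foreign government bonds by domestic residents 703.0, increase in resident deposits held at foreign banks 354.6, inward foreign direct investment in the manufacturing sector 881.3; capital account: capital transfers received from emigrants 55.7, debt forgiveness received from foreign official creditors 170.7.)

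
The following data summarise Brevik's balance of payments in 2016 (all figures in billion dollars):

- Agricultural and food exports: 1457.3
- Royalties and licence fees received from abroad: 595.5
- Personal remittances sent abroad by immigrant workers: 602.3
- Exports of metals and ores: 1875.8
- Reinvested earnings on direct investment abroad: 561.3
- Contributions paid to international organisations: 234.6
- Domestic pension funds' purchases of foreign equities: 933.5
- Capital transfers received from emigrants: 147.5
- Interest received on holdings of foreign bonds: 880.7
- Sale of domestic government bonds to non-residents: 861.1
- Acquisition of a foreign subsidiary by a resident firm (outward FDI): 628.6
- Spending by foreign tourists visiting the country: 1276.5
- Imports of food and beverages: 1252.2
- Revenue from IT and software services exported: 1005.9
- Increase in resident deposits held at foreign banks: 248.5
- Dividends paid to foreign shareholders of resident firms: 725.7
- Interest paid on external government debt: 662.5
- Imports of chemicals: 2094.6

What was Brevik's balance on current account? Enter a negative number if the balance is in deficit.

2081.1

Goods: 1457.3 - 2094.6 + 1875.8 - 1252.2 = -13.7
Services: 595.5 + 1005.9 + 1276.5 = 2877.9
Primary income: 561.3 - 662.5 - 725.7 + 880.7 = 53.8
Secondary income: -234.6 - 602.3 = -836.9
Current account = (-13.7) + 2877.9 + 53.8 + (-836.9) = 2081.1
(Excluded from the current account — financial account: domestic pension funds' purchases of foreign equities 933.5, sale of domestic government bonds to non-residents 861.1, acquisition of a foreign subsidiary by a resident firm (outward FDI) 628.6, increase in resident deposits held at foreign banks 248.5; capital account: capital transfers received from emigrants 147.5.)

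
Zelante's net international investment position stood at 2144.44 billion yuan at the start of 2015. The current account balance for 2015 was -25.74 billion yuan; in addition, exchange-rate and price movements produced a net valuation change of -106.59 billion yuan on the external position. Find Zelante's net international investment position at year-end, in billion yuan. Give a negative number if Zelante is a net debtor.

2012.11

Change in NIIP = current account + net valuation change = -25.74 + (-106.59) = -132.33
End-of-year NIIP = 2144.44 + (-132.33) = 2012.11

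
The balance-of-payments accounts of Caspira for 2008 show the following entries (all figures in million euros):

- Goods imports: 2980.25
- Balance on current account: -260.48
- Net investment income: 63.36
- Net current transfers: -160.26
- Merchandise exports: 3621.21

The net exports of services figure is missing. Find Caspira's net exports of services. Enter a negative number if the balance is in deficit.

Current account = goods balance + services balance + net primary income + net secondary income
Sum of the known components = 544.06
Net exports of services = CA - (known components) = -260.48 - 544.06 = -804.54

-804.54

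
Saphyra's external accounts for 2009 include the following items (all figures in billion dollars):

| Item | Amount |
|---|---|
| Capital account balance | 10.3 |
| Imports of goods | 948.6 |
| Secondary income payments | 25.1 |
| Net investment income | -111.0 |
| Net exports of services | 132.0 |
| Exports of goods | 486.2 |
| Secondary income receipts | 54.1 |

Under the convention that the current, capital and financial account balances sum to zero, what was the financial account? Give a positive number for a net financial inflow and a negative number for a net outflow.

402.1

Goods balance = 486.2 - 948.6 = -462.4
Services balance = 132.0
Trade balance (goods + services) = -462.4 + 132.0 = -330.4
Net primary income = -111.0
Net secondary income = 54.1 - 25.1 = 29.0
Current account = -330.4 + (-111.0) + 29.0 = -412.4
Financial account = -(-412.4 + 10.3) = 402.1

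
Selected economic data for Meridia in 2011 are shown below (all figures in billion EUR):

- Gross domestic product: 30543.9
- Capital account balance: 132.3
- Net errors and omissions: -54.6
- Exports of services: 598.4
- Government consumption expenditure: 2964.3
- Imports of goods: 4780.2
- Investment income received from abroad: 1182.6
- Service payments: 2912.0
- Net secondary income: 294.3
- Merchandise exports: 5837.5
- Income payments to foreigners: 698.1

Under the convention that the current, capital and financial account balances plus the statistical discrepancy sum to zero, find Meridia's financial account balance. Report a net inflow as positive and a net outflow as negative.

399.8

Goods balance = 5837.5 - 4780.2 = 1057.3
Services balance = 598.4 - 2912.0 = -2313.6
Trade balance (goods + services) = 1057.3 + (-2313.6) = -1256.3
Net primary income = 1182.6 - 698.1 = 484.5
Net secondary income = 294.3
Current account = -1256.3 + 484.5 + 294.3 = -477.5
Financial account = -(-477.5 + 132.3 + (-54.6)) = 399.8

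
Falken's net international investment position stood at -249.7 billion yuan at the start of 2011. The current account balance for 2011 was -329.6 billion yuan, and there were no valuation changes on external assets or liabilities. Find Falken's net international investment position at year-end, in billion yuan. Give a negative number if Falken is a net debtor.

-579.3

With no valuation effects, change in NIIP = current account = -329.6
End-of-year NIIP = -249.7 + (-329.6) = -579.3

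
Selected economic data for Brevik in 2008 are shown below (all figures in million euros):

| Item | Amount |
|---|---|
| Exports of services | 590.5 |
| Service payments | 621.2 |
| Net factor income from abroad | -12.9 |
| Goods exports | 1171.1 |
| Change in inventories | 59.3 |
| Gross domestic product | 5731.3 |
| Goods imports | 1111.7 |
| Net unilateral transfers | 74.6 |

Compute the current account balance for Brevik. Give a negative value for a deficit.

90.4

Goods balance = 1171.1 - 1111.7 = 59.4
Services balance = 590.5 - 621.2 = -30.7
Trade balance (goods + services) = 59.4 + (-30.7) = 28.7
Net primary income = -12.9
Net secondary income = 74.6
Current account = 28.7 + (-12.9) + 74.6 = 90.4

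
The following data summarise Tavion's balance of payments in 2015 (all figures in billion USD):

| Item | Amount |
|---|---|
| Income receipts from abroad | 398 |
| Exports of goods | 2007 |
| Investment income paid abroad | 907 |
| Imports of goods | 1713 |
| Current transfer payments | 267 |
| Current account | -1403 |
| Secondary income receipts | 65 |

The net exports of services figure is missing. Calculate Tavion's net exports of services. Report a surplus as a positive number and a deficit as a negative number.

Current account = goods balance + services balance + net primary income + net secondary income
Sum of the known components = -417
Net exports of services = CA - (known components) = -1403 - (-417) = -986

-986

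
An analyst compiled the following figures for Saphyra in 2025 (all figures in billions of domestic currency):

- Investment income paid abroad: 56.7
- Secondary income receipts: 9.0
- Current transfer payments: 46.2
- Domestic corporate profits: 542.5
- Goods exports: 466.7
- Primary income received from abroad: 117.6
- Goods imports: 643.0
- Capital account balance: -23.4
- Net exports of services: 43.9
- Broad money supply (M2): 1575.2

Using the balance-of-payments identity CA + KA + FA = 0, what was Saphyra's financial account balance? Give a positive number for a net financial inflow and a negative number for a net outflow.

132.1

Goods balance = 466.7 - 643.0 = -176.3
Services balance = 43.9
Trade balance (goods + services) = -176.3 + 43.9 = -132.4
Net primary income = 117.6 - 56.7 = 60.9
Net secondary income = 9.0 - 46.2 = -37.2
Current account = -132.4 + 60.9 + (-37.2) = -108.7
Financial account = -(-108.7 + (-23.4)) = 132.1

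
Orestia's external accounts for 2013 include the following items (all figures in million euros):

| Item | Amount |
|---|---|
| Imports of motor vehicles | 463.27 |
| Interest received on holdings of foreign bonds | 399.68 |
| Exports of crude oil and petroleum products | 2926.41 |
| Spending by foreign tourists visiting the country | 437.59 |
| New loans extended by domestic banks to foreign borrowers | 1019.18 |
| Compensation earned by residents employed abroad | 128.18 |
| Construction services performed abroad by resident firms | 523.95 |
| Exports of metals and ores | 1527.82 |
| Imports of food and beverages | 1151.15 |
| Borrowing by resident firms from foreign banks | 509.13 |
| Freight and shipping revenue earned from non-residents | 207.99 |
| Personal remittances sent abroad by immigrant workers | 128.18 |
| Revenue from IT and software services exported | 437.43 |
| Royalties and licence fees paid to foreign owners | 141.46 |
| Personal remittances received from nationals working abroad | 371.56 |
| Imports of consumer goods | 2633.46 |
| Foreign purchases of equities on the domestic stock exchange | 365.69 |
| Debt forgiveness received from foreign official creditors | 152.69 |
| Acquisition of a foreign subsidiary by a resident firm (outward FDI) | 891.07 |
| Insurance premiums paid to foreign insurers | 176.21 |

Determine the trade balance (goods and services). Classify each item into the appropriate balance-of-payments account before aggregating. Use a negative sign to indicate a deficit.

1495.64

Goods: 2926.41 - 1151.15 - 2633.46 + 1527.82 - 463.27 = 206.35
Services: 207.99 + 437.59 + 523.95 - 176.21 + 437.43 - 141.46 = 1289.29
Trade balance = 206.35 + 1289.29 = 1495.64
(Excluded from the trade balance — primary income: interest received on holdings of foreign bonds 399.68, compensation earned by residents employed abroad 128.18; financial account: new loans extended by domestic banks to foreign borrowers 1019.18, borrowing by resident firms from foreign banks 509.13, foreign purchases of equities on the domestic stock exchange 365.69, acquisition of a foreign subsidiary by a resident firm (outward FDI) 891.07; secondary income: personal remittances sent abroad by immigrant workers 128.18, personal remittances received from nationals working abroad 371.56; capital account: debt forgiveness received from foreign official creditors 152.69.)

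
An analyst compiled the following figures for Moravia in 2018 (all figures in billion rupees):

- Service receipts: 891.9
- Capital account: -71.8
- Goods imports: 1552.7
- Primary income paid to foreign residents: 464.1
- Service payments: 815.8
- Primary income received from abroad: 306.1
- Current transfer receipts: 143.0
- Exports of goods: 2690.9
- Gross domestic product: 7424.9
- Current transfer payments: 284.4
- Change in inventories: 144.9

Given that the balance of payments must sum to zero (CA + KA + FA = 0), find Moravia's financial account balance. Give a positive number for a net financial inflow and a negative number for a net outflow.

-843.1

Goods balance = 2690.9 - 1552.7 = 1138.2
Services balance = 891.9 - 815.8 = 76.1
Trade balance (goods + services) = 1138.2 + 76.1 = 1214.3
Net primary income = 306.1 - 464.1 = -158.0
Net secondary income = 143.0 - 284.4 = -141.4
Current account = 1214.3 + (-158.0) + (-141.4) = 914.9
Financial account = -(914.9 + (-71.8)) = -843.1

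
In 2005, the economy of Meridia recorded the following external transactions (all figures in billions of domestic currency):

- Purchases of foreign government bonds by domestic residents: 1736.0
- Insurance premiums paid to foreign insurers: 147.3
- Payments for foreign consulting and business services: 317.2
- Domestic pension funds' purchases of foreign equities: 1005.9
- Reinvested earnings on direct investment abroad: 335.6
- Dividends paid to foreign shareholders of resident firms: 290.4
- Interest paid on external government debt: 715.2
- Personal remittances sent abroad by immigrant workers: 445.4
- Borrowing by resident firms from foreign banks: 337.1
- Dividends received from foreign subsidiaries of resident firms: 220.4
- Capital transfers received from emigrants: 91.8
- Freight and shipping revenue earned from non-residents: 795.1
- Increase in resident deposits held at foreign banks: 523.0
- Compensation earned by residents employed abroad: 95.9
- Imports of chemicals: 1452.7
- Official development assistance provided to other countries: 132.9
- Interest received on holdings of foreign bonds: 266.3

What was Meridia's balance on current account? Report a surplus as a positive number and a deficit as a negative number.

-1787.8

Goods: -1452.7
Services: 795.1 - 147.3 - 317.2 = 330.6
Primary income: 266.3 + 220.4 + 95.9 - 290.4 - 715.2 + 335.6 = -87.4
Secondary income: -132.9 - 445.4 = -578.3
Current account = (-1452.7) + 330.6 + (-87.4) + (-578.3) = -1787.8
(Excluded from the current account — financial account: purchases of foreign government bonds by domestic residents 1736.0, domestic pension funds' purchases of foreign equities 1005.9, borrowing by resident firms from foreign banks 337.1, increase in resident deposits held at foreign banks 523.0; capital account: capital transfers received from emigrants 91.8.)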